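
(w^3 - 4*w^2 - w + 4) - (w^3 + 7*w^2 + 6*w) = -11*w^2 - 7*w + 4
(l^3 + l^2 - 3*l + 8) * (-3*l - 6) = -3*l^4 - 9*l^3 + 3*l^2 - 6*l - 48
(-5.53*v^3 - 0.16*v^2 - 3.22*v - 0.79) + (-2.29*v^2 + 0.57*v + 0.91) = -5.53*v^3 - 2.45*v^2 - 2.65*v + 0.12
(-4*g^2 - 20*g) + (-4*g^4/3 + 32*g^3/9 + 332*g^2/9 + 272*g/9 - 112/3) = -4*g^4/3 + 32*g^3/9 + 296*g^2/9 + 92*g/9 - 112/3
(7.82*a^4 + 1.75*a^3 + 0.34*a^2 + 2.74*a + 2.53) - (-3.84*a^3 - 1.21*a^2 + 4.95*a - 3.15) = 7.82*a^4 + 5.59*a^3 + 1.55*a^2 - 2.21*a + 5.68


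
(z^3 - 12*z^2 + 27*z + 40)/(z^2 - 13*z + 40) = z + 1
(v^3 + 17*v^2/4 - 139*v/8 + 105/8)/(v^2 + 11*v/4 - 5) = (2*v^2 + 11*v - 21)/(2*(v + 4))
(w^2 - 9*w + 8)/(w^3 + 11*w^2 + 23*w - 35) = (w - 8)/(w^2 + 12*w + 35)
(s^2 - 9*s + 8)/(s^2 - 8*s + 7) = (s - 8)/(s - 7)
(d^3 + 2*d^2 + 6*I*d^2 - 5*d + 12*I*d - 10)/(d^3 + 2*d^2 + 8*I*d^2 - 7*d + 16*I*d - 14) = (d + 5*I)/(d + 7*I)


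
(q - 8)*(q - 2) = q^2 - 10*q + 16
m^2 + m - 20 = (m - 4)*(m + 5)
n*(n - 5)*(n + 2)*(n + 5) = n^4 + 2*n^3 - 25*n^2 - 50*n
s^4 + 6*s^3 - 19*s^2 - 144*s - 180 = (s - 5)*(s + 2)*(s + 3)*(s + 6)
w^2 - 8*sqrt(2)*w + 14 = (w - 7*sqrt(2))*(w - sqrt(2))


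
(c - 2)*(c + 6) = c^2 + 4*c - 12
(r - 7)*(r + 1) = r^2 - 6*r - 7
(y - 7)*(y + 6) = y^2 - y - 42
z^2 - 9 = (z - 3)*(z + 3)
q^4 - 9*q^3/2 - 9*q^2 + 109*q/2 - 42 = (q - 4)*(q - 3)*(q - 1)*(q + 7/2)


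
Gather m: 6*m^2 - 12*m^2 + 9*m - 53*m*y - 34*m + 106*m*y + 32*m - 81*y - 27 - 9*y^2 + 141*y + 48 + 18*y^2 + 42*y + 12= -6*m^2 + m*(53*y + 7) + 9*y^2 + 102*y + 33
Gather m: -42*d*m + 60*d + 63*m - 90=60*d + m*(63 - 42*d) - 90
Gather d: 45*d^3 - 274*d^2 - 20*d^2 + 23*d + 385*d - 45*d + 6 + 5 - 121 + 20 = 45*d^3 - 294*d^2 + 363*d - 90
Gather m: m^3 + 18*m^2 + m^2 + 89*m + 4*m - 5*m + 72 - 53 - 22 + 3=m^3 + 19*m^2 + 88*m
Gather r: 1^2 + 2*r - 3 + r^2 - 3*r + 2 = r^2 - r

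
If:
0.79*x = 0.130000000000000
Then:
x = 0.16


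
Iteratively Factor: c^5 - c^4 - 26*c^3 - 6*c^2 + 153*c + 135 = (c - 5)*(c^4 + 4*c^3 - 6*c^2 - 36*c - 27) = (c - 5)*(c + 1)*(c^3 + 3*c^2 - 9*c - 27) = (c - 5)*(c - 3)*(c + 1)*(c^2 + 6*c + 9) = (c - 5)*(c - 3)*(c + 1)*(c + 3)*(c + 3)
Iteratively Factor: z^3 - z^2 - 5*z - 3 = (z + 1)*(z^2 - 2*z - 3) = (z + 1)^2*(z - 3)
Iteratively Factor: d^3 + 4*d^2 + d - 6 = (d + 2)*(d^2 + 2*d - 3) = (d - 1)*(d + 2)*(d + 3)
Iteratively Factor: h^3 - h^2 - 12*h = (h - 4)*(h^2 + 3*h) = h*(h - 4)*(h + 3)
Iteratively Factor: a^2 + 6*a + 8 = (a + 2)*(a + 4)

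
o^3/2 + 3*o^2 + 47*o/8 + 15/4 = (o/2 + 1)*(o + 3/2)*(o + 5/2)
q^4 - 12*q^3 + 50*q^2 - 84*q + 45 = (q - 5)*(q - 3)^2*(q - 1)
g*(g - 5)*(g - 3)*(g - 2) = g^4 - 10*g^3 + 31*g^2 - 30*g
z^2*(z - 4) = z^3 - 4*z^2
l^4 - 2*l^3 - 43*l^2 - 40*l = l*(l - 8)*(l + 1)*(l + 5)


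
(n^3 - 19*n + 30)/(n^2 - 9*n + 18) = (n^2 + 3*n - 10)/(n - 6)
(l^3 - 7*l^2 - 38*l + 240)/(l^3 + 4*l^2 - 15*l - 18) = (l^2 - 13*l + 40)/(l^2 - 2*l - 3)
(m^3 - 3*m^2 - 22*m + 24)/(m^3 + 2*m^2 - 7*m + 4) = (m - 6)/(m - 1)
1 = 1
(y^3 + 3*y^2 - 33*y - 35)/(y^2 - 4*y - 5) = y + 7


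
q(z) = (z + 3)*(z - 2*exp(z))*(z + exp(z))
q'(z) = (1 - 2*exp(z))*(z + 3)*(z + exp(z)) + (z + 3)*(z - 2*exp(z))*(exp(z) + 1) + (z - 2*exp(z))*(z + exp(z)) = (z + 3)*(z - 2*exp(z))*(exp(z) + 1) - (z + 3)*(z + exp(z))*(2*exp(z) - 1) + (z - 2*exp(z))*(z + exp(z))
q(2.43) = -1519.02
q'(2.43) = -3267.32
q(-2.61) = 2.73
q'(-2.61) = 5.00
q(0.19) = -9.95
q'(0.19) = -25.16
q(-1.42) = 3.54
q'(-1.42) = -2.45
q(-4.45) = -28.79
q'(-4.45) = 32.70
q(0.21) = -10.46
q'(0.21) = -26.24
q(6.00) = -2951047.40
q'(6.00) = -6212374.66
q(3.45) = -13424.54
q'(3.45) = -28541.65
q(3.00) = -5148.69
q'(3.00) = -10986.46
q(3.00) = -5148.69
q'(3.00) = -10986.46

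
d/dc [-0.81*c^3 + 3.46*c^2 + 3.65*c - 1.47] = -2.43*c^2 + 6.92*c + 3.65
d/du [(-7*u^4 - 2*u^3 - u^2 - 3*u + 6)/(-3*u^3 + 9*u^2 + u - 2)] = u*(21*u^5 - 126*u^4 - 42*u^3 + 34*u^2 + 92*u - 104)/(9*u^6 - 54*u^5 + 75*u^4 + 30*u^3 - 35*u^2 - 4*u + 4)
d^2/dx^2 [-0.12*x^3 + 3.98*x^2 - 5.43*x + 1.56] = 7.96 - 0.72*x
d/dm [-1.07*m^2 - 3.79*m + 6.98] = -2.14*m - 3.79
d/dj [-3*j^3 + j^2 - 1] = j*(2 - 9*j)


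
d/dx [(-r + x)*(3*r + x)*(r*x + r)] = r*(-3*r^2 + 4*r*x + 2*r + 3*x^2 + 2*x)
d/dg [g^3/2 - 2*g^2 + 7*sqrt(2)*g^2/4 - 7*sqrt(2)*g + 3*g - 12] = 3*g^2/2 - 4*g + 7*sqrt(2)*g/2 - 7*sqrt(2) + 3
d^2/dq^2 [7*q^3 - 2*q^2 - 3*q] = 42*q - 4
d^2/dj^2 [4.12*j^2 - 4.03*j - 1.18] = 8.24000000000000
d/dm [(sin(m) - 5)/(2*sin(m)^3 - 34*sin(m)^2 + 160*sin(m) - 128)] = (8*sin(m) + cos(m)^2 - 22)*cos(m)/((sin(m) - 8)^3*(sin(m) - 1)^2)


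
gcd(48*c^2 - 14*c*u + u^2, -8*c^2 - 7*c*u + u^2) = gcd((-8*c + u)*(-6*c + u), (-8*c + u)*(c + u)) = -8*c + u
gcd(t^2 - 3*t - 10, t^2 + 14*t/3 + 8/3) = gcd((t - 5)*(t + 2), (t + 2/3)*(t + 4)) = 1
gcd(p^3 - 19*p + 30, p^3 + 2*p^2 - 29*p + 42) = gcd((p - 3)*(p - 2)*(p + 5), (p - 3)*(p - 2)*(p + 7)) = p^2 - 5*p + 6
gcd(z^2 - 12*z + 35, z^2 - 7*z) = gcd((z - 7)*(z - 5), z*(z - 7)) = z - 7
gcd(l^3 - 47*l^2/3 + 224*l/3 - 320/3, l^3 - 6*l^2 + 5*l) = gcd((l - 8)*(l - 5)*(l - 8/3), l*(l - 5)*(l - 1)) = l - 5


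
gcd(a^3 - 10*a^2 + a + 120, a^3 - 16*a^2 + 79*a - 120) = a^2 - 13*a + 40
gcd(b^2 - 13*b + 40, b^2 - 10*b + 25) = b - 5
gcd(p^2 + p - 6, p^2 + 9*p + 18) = p + 3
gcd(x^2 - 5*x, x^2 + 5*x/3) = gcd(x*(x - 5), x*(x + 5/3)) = x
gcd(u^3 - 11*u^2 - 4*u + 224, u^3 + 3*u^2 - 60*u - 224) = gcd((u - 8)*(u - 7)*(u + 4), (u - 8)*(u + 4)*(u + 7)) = u^2 - 4*u - 32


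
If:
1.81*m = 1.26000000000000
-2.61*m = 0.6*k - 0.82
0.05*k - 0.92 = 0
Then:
No Solution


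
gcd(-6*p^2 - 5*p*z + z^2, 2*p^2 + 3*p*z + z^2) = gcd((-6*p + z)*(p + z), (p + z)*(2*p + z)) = p + z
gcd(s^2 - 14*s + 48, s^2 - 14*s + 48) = s^2 - 14*s + 48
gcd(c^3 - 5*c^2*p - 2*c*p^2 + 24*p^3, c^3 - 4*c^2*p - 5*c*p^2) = 1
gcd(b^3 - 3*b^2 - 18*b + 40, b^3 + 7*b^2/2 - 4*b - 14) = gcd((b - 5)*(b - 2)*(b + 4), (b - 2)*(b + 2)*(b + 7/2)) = b - 2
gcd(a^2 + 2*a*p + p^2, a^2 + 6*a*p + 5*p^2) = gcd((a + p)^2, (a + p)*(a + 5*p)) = a + p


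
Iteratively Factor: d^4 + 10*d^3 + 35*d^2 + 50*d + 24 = (d + 3)*(d^3 + 7*d^2 + 14*d + 8) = (d + 1)*(d + 3)*(d^2 + 6*d + 8) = (d + 1)*(d + 3)*(d + 4)*(d + 2)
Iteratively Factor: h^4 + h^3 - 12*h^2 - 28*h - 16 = (h + 2)*(h^3 - h^2 - 10*h - 8) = (h + 1)*(h + 2)*(h^2 - 2*h - 8) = (h + 1)*(h + 2)^2*(h - 4)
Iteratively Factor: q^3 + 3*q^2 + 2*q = (q + 1)*(q^2 + 2*q) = q*(q + 1)*(q + 2)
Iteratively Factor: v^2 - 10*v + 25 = (v - 5)*(v - 5)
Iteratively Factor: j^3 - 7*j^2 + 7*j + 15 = (j - 3)*(j^2 - 4*j - 5) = (j - 3)*(j + 1)*(j - 5)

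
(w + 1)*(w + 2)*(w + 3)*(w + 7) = w^4 + 13*w^3 + 53*w^2 + 83*w + 42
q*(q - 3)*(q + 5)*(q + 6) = q^4 + 8*q^3 - 3*q^2 - 90*q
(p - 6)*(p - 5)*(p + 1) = p^3 - 10*p^2 + 19*p + 30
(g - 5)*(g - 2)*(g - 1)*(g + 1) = g^4 - 7*g^3 + 9*g^2 + 7*g - 10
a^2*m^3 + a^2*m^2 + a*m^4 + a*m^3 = m^2*(a + m)*(a*m + a)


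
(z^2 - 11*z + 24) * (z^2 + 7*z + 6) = z^4 - 4*z^3 - 47*z^2 + 102*z + 144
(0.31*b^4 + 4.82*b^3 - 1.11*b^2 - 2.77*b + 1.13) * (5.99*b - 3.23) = 1.8569*b^5 + 27.8705*b^4 - 22.2175*b^3 - 13.007*b^2 + 15.7158*b - 3.6499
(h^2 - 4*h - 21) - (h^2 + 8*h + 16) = -12*h - 37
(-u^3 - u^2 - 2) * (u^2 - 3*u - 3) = -u^5 + 2*u^4 + 6*u^3 + u^2 + 6*u + 6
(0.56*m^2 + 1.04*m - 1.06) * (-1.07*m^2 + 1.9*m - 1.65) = -0.5992*m^4 - 0.0488*m^3 + 2.1862*m^2 - 3.73*m + 1.749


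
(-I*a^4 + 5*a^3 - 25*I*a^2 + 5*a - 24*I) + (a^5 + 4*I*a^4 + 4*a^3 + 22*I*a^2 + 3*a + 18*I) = a^5 + 3*I*a^4 + 9*a^3 - 3*I*a^2 + 8*a - 6*I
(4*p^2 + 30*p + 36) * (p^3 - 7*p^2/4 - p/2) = 4*p^5 + 23*p^4 - 37*p^3/2 - 78*p^2 - 18*p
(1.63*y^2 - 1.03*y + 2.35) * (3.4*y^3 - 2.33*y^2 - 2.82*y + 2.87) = 5.542*y^5 - 7.2999*y^4 + 5.7933*y^3 + 2.1072*y^2 - 9.5831*y + 6.7445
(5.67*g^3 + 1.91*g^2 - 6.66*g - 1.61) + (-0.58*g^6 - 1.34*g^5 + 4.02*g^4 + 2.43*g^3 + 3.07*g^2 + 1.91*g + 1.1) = -0.58*g^6 - 1.34*g^5 + 4.02*g^4 + 8.1*g^3 + 4.98*g^2 - 4.75*g - 0.51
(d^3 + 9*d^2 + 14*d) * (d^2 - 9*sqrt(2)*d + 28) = d^5 - 9*sqrt(2)*d^4 + 9*d^4 - 81*sqrt(2)*d^3 + 42*d^3 - 126*sqrt(2)*d^2 + 252*d^2 + 392*d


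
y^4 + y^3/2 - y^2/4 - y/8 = y*(y - 1/2)*(y + 1/2)^2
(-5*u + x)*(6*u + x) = -30*u^2 + u*x + x^2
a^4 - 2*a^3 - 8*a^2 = a^2*(a - 4)*(a + 2)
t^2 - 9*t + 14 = (t - 7)*(t - 2)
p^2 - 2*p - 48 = (p - 8)*(p + 6)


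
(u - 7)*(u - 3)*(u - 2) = u^3 - 12*u^2 + 41*u - 42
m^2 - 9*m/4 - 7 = (m - 4)*(m + 7/4)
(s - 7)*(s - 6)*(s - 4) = s^3 - 17*s^2 + 94*s - 168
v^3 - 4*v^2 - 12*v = v*(v - 6)*(v + 2)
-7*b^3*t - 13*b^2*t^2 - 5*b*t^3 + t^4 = t*(-7*b + t)*(b + t)^2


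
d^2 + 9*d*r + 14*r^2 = (d + 2*r)*(d + 7*r)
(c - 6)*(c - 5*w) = c^2 - 5*c*w - 6*c + 30*w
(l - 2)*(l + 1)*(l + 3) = l^3 + 2*l^2 - 5*l - 6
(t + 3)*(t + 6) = t^2 + 9*t + 18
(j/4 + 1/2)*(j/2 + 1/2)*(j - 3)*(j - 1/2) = j^4/8 - j^3/16 - 7*j^2/8 - 5*j/16 + 3/8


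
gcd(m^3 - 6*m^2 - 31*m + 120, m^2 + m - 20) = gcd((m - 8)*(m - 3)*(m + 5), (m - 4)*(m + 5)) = m + 5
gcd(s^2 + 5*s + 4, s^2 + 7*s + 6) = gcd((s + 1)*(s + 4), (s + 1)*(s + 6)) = s + 1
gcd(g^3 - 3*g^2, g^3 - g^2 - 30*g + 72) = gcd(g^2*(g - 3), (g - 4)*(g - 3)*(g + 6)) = g - 3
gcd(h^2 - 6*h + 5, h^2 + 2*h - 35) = h - 5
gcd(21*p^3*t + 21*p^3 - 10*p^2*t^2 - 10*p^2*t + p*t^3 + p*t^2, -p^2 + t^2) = 1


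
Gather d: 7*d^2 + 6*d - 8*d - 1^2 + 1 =7*d^2 - 2*d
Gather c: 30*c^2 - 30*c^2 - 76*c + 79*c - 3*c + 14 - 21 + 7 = 0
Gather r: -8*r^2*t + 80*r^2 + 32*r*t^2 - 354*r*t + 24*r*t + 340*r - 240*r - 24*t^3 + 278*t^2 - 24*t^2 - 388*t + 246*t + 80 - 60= r^2*(80 - 8*t) + r*(32*t^2 - 330*t + 100) - 24*t^3 + 254*t^2 - 142*t + 20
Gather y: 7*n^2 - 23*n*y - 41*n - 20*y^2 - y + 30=7*n^2 - 41*n - 20*y^2 + y*(-23*n - 1) + 30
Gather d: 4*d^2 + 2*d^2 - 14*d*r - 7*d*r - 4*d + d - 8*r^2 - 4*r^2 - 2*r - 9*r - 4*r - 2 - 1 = 6*d^2 + d*(-21*r - 3) - 12*r^2 - 15*r - 3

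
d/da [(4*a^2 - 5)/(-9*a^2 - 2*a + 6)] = 2*(-4*a^2 - 21*a - 5)/(81*a^4 + 36*a^3 - 104*a^2 - 24*a + 36)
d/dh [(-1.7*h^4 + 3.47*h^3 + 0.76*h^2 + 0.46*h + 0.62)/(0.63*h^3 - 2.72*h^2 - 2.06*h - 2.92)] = (-1.071*h^6 + 9.248*h^5 + 0.588800000000001*h^4 + 4.98*h^3 - 31.8834*h^2 - 1.0656*h - 0.0659999999999998)/(0.3969*h^6 - 3.4272*h^5 + 4.8028*h^4 + 7.5272*h^3 + 20.1284*h^2 + 12.0304*h + 8.5264)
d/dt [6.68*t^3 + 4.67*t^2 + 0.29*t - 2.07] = 20.04*t^2 + 9.34*t + 0.29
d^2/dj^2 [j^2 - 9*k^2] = 2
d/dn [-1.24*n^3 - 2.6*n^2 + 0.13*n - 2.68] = -3.72*n^2 - 5.2*n + 0.13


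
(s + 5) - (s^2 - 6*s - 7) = -s^2 + 7*s + 12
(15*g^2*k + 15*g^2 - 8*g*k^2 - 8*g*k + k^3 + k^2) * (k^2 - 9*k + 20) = 15*g^2*k^3 - 120*g^2*k^2 + 165*g^2*k + 300*g^2 - 8*g*k^4 + 64*g*k^3 - 88*g*k^2 - 160*g*k + k^5 - 8*k^4 + 11*k^3 + 20*k^2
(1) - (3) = -2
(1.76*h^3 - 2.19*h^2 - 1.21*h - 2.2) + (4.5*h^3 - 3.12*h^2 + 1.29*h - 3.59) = 6.26*h^3 - 5.31*h^2 + 0.0800000000000001*h - 5.79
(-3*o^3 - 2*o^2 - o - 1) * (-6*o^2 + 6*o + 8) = 18*o^5 - 6*o^4 - 30*o^3 - 16*o^2 - 14*o - 8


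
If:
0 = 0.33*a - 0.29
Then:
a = 0.88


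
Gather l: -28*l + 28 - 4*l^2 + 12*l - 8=-4*l^2 - 16*l + 20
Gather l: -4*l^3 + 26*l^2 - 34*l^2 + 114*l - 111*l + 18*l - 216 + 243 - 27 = -4*l^3 - 8*l^2 + 21*l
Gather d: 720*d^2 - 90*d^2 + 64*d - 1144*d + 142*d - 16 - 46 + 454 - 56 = 630*d^2 - 938*d + 336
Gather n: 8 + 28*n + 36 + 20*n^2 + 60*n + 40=20*n^2 + 88*n + 84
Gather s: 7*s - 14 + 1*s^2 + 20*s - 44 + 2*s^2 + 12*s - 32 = 3*s^2 + 39*s - 90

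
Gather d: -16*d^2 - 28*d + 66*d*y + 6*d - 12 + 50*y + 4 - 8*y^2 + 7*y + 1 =-16*d^2 + d*(66*y - 22) - 8*y^2 + 57*y - 7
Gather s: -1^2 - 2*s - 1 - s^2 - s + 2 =-s^2 - 3*s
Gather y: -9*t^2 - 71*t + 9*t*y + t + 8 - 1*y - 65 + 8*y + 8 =-9*t^2 - 70*t + y*(9*t + 7) - 49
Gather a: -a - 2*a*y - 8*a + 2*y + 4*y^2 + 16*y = a*(-2*y - 9) + 4*y^2 + 18*y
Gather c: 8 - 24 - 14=-30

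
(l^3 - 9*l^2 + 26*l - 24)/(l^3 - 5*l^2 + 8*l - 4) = (l^2 - 7*l + 12)/(l^2 - 3*l + 2)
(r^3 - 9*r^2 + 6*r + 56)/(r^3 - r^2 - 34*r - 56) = (r - 4)/(r + 4)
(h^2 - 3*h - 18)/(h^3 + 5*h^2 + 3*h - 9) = (h - 6)/(h^2 + 2*h - 3)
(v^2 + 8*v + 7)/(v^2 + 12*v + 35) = (v + 1)/(v + 5)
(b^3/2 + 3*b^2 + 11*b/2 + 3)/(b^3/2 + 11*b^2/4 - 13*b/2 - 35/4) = 2*(b^2 + 5*b + 6)/(2*b^2 + 9*b - 35)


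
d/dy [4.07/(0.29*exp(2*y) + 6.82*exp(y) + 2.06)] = (-2.3606*exp(y) - 27.7574)*exp(y)/(0.29*exp(2*y) + 6.82*exp(y) + 2.06)^2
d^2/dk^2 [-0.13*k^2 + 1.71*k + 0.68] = -0.260000000000000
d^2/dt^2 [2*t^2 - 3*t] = 4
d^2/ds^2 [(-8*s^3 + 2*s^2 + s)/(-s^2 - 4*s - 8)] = 2*(71*s^3 + 816*s^2 + 1560*s - 96)/(s^6 + 12*s^5 + 72*s^4 + 256*s^3 + 576*s^2 + 768*s + 512)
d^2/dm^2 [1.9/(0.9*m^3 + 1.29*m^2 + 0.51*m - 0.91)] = (-(10.26*m + 4.902)*(0.9*m^3 + 1.29*m^2 + 0.51*m - 0.91) + 1.9*(2.7*m^2 + 2.58*m + 0.51)*(5.4*m^2 + 5.16*m + 1.02))/(0.9*m^3 + 1.29*m^2 + 0.51*m - 0.91)^3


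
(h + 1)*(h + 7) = h^2 + 8*h + 7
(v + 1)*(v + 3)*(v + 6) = v^3 + 10*v^2 + 27*v + 18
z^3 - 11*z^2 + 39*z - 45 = (z - 5)*(z - 3)^2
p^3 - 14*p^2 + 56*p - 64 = (p - 8)*(p - 4)*(p - 2)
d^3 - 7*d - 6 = (d - 3)*(d + 1)*(d + 2)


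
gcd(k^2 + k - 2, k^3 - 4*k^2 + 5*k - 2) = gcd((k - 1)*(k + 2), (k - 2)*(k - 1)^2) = k - 1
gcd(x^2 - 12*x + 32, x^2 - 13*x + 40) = x - 8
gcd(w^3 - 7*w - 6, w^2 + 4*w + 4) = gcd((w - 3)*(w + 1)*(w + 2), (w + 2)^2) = w + 2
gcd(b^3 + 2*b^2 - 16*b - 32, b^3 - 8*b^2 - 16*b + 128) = b^2 - 16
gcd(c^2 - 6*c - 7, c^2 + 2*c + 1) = c + 1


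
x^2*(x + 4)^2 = x^4 + 8*x^3 + 16*x^2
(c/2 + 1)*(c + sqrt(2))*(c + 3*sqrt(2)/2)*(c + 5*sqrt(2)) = c^4/2 + c^3 + 15*sqrt(2)*c^3/4 + 15*sqrt(2)*c^2/2 + 14*c^2 + 15*sqrt(2)*c/2 + 28*c + 15*sqrt(2)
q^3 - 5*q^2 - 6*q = q*(q - 6)*(q + 1)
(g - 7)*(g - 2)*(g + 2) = g^3 - 7*g^2 - 4*g + 28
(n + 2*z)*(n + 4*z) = n^2 + 6*n*z + 8*z^2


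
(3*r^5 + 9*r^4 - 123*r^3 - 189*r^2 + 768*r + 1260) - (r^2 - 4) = 3*r^5 + 9*r^4 - 123*r^3 - 190*r^2 + 768*r + 1264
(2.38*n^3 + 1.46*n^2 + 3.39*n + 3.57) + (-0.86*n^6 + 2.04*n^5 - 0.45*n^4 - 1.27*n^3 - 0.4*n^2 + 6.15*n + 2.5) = -0.86*n^6 + 2.04*n^5 - 0.45*n^4 + 1.11*n^3 + 1.06*n^2 + 9.54*n + 6.07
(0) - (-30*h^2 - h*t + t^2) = 30*h^2 + h*t - t^2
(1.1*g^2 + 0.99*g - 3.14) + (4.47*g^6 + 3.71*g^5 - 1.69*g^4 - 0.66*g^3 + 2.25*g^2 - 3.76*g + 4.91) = 4.47*g^6 + 3.71*g^5 - 1.69*g^4 - 0.66*g^3 + 3.35*g^2 - 2.77*g + 1.77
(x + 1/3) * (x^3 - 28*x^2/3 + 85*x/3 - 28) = x^4 - 9*x^3 + 227*x^2/9 - 167*x/9 - 28/3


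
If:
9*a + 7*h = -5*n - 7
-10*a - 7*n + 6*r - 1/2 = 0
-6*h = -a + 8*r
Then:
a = 212*r/127 - 279/127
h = -134*r/127 - 93/254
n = 779/254 - 194*r/127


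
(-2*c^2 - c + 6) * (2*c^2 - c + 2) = -4*c^4 + 9*c^2 - 8*c + 12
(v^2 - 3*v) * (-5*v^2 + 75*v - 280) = -5*v^4 + 90*v^3 - 505*v^2 + 840*v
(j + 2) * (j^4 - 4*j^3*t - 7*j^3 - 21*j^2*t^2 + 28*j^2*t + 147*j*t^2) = j^5 - 4*j^4*t - 5*j^4 - 21*j^3*t^2 + 20*j^3*t - 14*j^3 + 105*j^2*t^2 + 56*j^2*t + 294*j*t^2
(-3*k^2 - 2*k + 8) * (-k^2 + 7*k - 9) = 3*k^4 - 19*k^3 + 5*k^2 + 74*k - 72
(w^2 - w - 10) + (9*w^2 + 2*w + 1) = 10*w^2 + w - 9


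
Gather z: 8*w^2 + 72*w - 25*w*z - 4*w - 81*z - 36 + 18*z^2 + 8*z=8*w^2 + 68*w + 18*z^2 + z*(-25*w - 73) - 36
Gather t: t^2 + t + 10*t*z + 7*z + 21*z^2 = t^2 + t*(10*z + 1) + 21*z^2 + 7*z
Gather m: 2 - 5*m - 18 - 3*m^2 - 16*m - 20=-3*m^2 - 21*m - 36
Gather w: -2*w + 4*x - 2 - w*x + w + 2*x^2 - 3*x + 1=w*(-x - 1) + 2*x^2 + x - 1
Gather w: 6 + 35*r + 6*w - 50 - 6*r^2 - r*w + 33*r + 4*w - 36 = -6*r^2 + 68*r + w*(10 - r) - 80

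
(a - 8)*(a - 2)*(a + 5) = a^3 - 5*a^2 - 34*a + 80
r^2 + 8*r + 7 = (r + 1)*(r + 7)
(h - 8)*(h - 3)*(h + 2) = h^3 - 9*h^2 + 2*h + 48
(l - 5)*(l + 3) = l^2 - 2*l - 15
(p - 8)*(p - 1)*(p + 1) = p^3 - 8*p^2 - p + 8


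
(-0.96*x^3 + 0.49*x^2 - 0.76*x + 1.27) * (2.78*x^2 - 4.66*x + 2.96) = -2.6688*x^5 + 5.8358*x^4 - 7.2378*x^3 + 8.5226*x^2 - 8.1678*x + 3.7592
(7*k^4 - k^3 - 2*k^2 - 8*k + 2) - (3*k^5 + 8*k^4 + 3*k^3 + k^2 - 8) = -3*k^5 - k^4 - 4*k^3 - 3*k^2 - 8*k + 10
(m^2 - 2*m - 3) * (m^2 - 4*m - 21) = m^4 - 6*m^3 - 16*m^2 + 54*m + 63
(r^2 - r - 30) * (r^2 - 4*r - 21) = r^4 - 5*r^3 - 47*r^2 + 141*r + 630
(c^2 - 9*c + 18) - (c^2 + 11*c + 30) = -20*c - 12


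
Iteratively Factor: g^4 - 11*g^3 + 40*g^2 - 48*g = (g - 4)*(g^3 - 7*g^2 + 12*g) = (g - 4)*(g - 3)*(g^2 - 4*g) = g*(g - 4)*(g - 3)*(g - 4)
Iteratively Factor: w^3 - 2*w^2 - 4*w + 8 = (w - 2)*(w^2 - 4) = (w - 2)^2*(w + 2)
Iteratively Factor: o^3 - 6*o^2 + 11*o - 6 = (o - 2)*(o^2 - 4*o + 3) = (o - 2)*(o - 1)*(o - 3)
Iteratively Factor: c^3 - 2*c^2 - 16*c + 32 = (c + 4)*(c^2 - 6*c + 8) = (c - 4)*(c + 4)*(c - 2)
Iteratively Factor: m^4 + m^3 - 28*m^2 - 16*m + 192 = (m + 4)*(m^3 - 3*m^2 - 16*m + 48) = (m - 3)*(m + 4)*(m^2 - 16) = (m - 4)*(m - 3)*(m + 4)*(m + 4)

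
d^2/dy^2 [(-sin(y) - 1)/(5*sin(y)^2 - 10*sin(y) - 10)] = (sin(y)^5 + 6*sin(y)^4 + 4*sin(y)^3 + 2*sin(y)^2 - 4)/(5*(sin(y)^2 - 2*sin(y) - 2)^3)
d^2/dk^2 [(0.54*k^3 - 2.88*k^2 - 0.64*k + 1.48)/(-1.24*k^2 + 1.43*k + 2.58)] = (-2.66453525910038e-15*k^5 - 7.105427357601e-15*k^4 + 6.51813200000001*k^3 + 29.674632*k^2 + 6.464208*k + 18.095896)/(1.906624*k^6 - 6.596304*k^5 - 4.293996*k^4 + 24.524929*k^3 + 8.934282*k^2 - 28.555956*k - 17.173512)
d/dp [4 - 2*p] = -2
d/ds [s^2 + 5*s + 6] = 2*s + 5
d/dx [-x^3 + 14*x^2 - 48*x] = -3*x^2 + 28*x - 48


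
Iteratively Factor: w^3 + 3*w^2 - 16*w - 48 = (w + 4)*(w^2 - w - 12) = (w + 3)*(w + 4)*(w - 4)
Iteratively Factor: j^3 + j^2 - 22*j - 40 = (j + 2)*(j^2 - j - 20) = (j - 5)*(j + 2)*(j + 4)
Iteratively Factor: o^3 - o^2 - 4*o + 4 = (o + 2)*(o^2 - 3*o + 2) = (o - 1)*(o + 2)*(o - 2)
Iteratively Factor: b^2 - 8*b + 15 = (b - 5)*(b - 3)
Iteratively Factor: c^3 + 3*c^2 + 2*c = (c + 1)*(c^2 + 2*c) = c*(c + 1)*(c + 2)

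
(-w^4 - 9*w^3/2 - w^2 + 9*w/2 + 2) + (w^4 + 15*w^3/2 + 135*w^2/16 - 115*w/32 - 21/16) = 3*w^3 + 119*w^2/16 + 29*w/32 + 11/16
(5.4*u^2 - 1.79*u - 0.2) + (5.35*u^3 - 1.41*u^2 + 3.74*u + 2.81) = 5.35*u^3 + 3.99*u^2 + 1.95*u + 2.61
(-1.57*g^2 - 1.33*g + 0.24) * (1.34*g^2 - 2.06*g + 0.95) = -2.1038*g^4 + 1.452*g^3 + 1.5699*g^2 - 1.7579*g + 0.228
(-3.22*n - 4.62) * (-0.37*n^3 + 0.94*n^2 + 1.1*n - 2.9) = 1.1914*n^4 - 1.3174*n^3 - 7.8848*n^2 + 4.256*n + 13.398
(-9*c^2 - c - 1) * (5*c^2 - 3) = -45*c^4 - 5*c^3 + 22*c^2 + 3*c + 3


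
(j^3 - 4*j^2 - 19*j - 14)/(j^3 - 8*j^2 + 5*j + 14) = (j + 2)/(j - 2)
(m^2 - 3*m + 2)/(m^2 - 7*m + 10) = (m - 1)/(m - 5)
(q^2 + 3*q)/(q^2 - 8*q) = (q + 3)/(q - 8)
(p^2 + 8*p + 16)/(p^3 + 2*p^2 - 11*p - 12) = (p + 4)/(p^2 - 2*p - 3)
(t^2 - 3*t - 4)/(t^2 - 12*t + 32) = (t + 1)/(t - 8)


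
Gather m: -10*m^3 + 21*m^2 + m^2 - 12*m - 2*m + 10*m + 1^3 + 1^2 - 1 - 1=-10*m^3 + 22*m^2 - 4*m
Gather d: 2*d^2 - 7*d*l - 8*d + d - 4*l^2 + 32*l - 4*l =2*d^2 + d*(-7*l - 7) - 4*l^2 + 28*l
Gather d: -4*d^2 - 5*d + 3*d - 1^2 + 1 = -4*d^2 - 2*d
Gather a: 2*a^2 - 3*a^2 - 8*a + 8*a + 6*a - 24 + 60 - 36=-a^2 + 6*a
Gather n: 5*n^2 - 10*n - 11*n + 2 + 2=5*n^2 - 21*n + 4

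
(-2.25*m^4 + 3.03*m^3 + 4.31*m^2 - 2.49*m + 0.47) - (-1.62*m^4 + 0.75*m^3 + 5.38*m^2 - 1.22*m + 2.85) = -0.63*m^4 + 2.28*m^3 - 1.07*m^2 - 1.27*m - 2.38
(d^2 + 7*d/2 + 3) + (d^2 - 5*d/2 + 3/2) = 2*d^2 + d + 9/2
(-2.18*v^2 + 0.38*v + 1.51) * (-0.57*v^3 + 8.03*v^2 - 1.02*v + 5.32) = 1.2426*v^5 - 17.722*v^4 + 4.4143*v^3 + 0.140099999999997*v^2 + 0.4814*v + 8.0332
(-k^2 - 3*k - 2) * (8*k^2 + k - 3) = -8*k^4 - 25*k^3 - 16*k^2 + 7*k + 6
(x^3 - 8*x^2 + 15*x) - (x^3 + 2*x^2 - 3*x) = -10*x^2 + 18*x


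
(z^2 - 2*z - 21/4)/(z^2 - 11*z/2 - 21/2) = (z - 7/2)/(z - 7)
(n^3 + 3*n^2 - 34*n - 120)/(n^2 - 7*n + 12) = (n^3 + 3*n^2 - 34*n - 120)/(n^2 - 7*n + 12)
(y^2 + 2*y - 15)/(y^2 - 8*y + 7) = (y^2 + 2*y - 15)/(y^2 - 8*y + 7)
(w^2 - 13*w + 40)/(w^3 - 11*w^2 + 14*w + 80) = 1/(w + 2)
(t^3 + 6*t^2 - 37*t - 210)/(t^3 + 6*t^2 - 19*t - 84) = (t^2 - t - 30)/(t^2 - t - 12)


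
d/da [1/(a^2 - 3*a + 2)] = (3 - 2*a)/(a^2 - 3*a + 2)^2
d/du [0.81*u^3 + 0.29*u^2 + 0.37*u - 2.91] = 2.43*u^2 + 0.58*u + 0.37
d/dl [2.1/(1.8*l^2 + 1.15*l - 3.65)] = (-7.56*l - 2.415)/(1.8*l^2 + 1.15*l - 3.65)^2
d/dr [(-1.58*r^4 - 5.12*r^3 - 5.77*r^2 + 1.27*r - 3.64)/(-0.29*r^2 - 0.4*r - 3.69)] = (0.9164*r^5 + 3.3808*r^4 + 27.4168*r^3 + 59.3547*r^2 + 40.4714*r - 6.1423)/(0.0841*r^4 + 0.232*r^3 + 2.3002*r^2 + 2.952*r + 13.6161)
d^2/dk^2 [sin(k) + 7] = -sin(k)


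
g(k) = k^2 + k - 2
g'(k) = 2*k + 1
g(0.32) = -1.58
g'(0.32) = 1.64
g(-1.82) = -0.51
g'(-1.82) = -2.64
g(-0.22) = -2.17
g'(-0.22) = 0.56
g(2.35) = 5.87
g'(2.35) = 5.70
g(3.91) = 17.20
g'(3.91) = 8.82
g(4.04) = 18.36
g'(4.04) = 9.08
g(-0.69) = -2.21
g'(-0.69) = -0.38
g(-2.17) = 0.54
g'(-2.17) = -3.34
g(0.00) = -2.00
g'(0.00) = 1.00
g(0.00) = -2.00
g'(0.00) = 1.00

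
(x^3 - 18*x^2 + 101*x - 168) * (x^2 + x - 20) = x^5 - 17*x^4 + 63*x^3 + 293*x^2 - 2188*x + 3360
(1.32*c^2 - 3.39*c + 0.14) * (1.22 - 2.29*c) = -3.0228*c^3 + 9.3735*c^2 - 4.4564*c + 0.1708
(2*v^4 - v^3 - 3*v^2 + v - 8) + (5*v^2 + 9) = 2*v^4 - v^3 + 2*v^2 + v + 1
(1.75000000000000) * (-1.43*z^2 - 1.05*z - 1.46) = -2.5025*z^2 - 1.8375*z - 2.555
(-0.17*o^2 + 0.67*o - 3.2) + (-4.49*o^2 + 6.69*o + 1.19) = -4.66*o^2 + 7.36*o - 2.01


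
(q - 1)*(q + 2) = q^2 + q - 2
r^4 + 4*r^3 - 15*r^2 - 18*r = r*(r - 3)*(r + 1)*(r + 6)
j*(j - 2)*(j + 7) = j^3 + 5*j^2 - 14*j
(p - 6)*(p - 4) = p^2 - 10*p + 24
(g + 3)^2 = g^2 + 6*g + 9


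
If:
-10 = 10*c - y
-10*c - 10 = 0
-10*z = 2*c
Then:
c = -1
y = 0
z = 1/5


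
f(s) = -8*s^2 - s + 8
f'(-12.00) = 191.00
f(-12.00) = -1132.00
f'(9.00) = -145.00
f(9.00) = -649.00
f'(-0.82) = 12.12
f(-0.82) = 3.44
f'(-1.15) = 17.40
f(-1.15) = -1.43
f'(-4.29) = 67.64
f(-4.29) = -134.94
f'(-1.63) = 25.08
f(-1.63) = -11.63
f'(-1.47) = 22.52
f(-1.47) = -7.82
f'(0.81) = -13.96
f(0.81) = 1.94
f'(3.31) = -53.96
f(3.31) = -82.96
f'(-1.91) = 29.56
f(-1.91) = -19.27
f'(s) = -16*s - 1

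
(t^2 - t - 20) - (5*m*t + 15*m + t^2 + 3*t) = -5*m*t - 15*m - 4*t - 20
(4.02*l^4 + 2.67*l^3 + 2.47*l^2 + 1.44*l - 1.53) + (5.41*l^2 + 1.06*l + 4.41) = 4.02*l^4 + 2.67*l^3 + 7.88*l^2 + 2.5*l + 2.88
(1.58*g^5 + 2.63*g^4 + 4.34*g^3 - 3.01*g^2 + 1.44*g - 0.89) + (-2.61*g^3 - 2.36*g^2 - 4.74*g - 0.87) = 1.58*g^5 + 2.63*g^4 + 1.73*g^3 - 5.37*g^2 - 3.3*g - 1.76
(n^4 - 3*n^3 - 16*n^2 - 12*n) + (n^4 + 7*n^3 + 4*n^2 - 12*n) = 2*n^4 + 4*n^3 - 12*n^2 - 24*n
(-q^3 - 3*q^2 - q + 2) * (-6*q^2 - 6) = 6*q^5 + 18*q^4 + 12*q^3 + 6*q^2 + 6*q - 12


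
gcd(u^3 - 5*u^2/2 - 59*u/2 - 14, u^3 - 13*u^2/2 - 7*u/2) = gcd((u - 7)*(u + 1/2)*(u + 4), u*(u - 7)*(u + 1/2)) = u^2 - 13*u/2 - 7/2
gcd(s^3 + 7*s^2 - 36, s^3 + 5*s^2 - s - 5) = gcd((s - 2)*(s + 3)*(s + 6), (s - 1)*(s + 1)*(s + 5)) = 1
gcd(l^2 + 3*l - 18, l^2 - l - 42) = l + 6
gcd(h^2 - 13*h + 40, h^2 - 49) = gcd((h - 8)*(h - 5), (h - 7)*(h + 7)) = 1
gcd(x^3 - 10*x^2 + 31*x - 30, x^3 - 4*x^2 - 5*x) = x - 5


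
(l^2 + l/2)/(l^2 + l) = (l + 1/2)/(l + 1)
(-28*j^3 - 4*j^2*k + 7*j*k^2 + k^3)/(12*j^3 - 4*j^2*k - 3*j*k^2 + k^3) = (-7*j - k)/(3*j - k)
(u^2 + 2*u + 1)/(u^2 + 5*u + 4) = (u + 1)/(u + 4)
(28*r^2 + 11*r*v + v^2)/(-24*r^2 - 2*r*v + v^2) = (-7*r - v)/(6*r - v)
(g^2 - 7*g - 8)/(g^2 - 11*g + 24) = (g + 1)/(g - 3)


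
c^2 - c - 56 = (c - 8)*(c + 7)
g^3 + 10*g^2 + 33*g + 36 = (g + 3)^2*(g + 4)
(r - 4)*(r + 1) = r^2 - 3*r - 4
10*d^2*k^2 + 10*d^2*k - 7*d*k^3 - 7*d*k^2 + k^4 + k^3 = k*(-5*d + k)*(-2*d + k)*(k + 1)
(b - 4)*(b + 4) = b^2 - 16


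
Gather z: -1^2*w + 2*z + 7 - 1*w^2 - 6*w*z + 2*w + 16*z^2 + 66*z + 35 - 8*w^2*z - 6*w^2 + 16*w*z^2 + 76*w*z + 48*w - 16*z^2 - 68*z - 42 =-7*w^2 + 16*w*z^2 + 49*w + z*(-8*w^2 + 70*w)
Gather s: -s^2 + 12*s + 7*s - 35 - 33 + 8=-s^2 + 19*s - 60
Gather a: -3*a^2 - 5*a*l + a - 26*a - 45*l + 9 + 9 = -3*a^2 + a*(-5*l - 25) - 45*l + 18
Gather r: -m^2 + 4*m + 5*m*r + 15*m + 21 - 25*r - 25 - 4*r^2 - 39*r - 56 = -m^2 + 19*m - 4*r^2 + r*(5*m - 64) - 60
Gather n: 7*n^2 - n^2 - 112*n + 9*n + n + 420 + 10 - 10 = 6*n^2 - 102*n + 420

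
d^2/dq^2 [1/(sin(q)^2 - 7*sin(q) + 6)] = (-4*sin(q)^3 + 17*sin(q)^2 - 2*sin(q) - 86)/((sin(q) - 6)^3*(sin(q) - 1)^2)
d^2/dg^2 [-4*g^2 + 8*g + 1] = -8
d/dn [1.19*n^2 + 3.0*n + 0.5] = 2.38*n + 3.0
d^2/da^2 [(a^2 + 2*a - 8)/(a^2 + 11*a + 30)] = 2*(-9*a^3 - 114*a^2 - 444*a - 488)/(a^6 + 33*a^5 + 453*a^4 + 3311*a^3 + 13590*a^2 + 29700*a + 27000)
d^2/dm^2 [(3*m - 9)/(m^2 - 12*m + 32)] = 6*(3*(5 - m)*(m^2 - 12*m + 32) + 4*(m - 6)^2*(m - 3))/(m^2 - 12*m + 32)^3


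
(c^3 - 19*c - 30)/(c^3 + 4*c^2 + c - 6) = (c - 5)/(c - 1)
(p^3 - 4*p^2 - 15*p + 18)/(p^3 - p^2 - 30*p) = (p^2 + 2*p - 3)/(p*(p + 5))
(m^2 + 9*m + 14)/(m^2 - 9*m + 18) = (m^2 + 9*m + 14)/(m^2 - 9*m + 18)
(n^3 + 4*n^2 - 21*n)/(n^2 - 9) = n*(n + 7)/(n + 3)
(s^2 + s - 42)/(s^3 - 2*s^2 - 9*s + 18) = (s^2 + s - 42)/(s^3 - 2*s^2 - 9*s + 18)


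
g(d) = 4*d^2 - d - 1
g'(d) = 8*d - 1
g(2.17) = 15.67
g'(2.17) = 16.36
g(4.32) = 69.33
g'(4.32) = 33.56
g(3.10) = 34.34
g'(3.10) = 23.80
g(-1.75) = 13.00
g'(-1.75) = -15.00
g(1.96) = 12.41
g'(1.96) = 14.68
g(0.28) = -0.97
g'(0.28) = 1.24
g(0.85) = 1.04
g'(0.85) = 5.80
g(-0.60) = 1.04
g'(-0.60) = -5.80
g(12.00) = 563.00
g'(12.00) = 95.00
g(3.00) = 32.00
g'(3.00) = 23.00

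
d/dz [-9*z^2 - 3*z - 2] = -18*z - 3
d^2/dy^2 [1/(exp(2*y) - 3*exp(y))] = ((3 - 4*exp(y))*(exp(y) - 3) + 2*(2*exp(y) - 3)^2)*exp(-y)/(exp(y) - 3)^3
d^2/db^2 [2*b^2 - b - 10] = 4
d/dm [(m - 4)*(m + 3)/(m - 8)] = (m^2 - 16*m + 20)/(m^2 - 16*m + 64)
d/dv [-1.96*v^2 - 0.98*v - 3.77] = -3.92*v - 0.98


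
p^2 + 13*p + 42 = (p + 6)*(p + 7)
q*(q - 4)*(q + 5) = q^3 + q^2 - 20*q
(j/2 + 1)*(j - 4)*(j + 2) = j^3/2 - 6*j - 8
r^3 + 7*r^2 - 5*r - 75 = (r - 3)*(r + 5)^2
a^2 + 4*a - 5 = (a - 1)*(a + 5)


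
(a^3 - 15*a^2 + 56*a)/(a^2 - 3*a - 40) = a*(a - 7)/(a + 5)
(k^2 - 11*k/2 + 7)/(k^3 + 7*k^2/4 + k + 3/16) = 8*(2*k^2 - 11*k + 14)/(16*k^3 + 28*k^2 + 16*k + 3)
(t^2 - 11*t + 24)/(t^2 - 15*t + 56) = (t - 3)/(t - 7)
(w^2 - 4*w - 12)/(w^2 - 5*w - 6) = (w + 2)/(w + 1)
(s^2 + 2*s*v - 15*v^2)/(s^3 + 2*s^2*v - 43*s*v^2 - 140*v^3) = (s - 3*v)/(s^2 - 3*s*v - 28*v^2)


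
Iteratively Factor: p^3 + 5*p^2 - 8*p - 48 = (p + 4)*(p^2 + p - 12) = (p - 3)*(p + 4)*(p + 4)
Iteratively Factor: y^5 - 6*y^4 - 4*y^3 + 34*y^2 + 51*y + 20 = (y - 5)*(y^4 - y^3 - 9*y^2 - 11*y - 4) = (y - 5)*(y - 4)*(y^3 + 3*y^2 + 3*y + 1) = (y - 5)*(y - 4)*(y + 1)*(y^2 + 2*y + 1) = (y - 5)*(y - 4)*(y + 1)^2*(y + 1)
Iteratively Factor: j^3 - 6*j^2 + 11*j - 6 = (j - 3)*(j^2 - 3*j + 2) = (j - 3)*(j - 1)*(j - 2)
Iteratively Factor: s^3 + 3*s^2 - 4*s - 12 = (s + 3)*(s^2 - 4) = (s - 2)*(s + 3)*(s + 2)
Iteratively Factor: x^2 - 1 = (x + 1)*(x - 1)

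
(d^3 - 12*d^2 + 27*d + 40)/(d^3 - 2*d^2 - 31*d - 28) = (d^2 - 13*d + 40)/(d^2 - 3*d - 28)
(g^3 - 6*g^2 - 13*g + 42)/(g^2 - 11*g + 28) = (g^2 + g - 6)/(g - 4)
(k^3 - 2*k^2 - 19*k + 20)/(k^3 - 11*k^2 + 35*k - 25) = (k + 4)/(k - 5)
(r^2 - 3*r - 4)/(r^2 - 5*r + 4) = (r + 1)/(r - 1)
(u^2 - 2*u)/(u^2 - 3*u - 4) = u*(2 - u)/(-u^2 + 3*u + 4)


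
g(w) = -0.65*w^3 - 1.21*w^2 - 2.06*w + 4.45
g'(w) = -1.95*w^2 - 2.42*w - 2.06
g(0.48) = 3.11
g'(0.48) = -3.67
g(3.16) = -34.65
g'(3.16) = -29.18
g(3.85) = -58.51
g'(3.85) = -40.28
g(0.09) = 4.25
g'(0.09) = -2.29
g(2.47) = -17.82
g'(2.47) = -19.93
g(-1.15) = 6.21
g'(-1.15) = -1.86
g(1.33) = -1.96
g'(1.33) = -8.73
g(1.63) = -4.94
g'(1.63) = -11.19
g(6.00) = -191.87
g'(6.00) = -86.78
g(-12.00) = 978.13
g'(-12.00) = -253.82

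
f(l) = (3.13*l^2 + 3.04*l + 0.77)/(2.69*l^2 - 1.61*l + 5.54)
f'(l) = (1.61 - 5.38*l)*(3.13*l^2 + 3.04*l + 0.77)/(2.69*l^2 - 1.61*l + 5.54)^2 + (6.26*l + 3.04)/(2.69*l^2 - 1.61*l + 5.54) = (-13.2169*l^2 + 30.5378*l + 18.0813)/(7.2361*l^4 - 8.6618*l^3 + 32.3973*l^2 - 17.8388*l + 30.6916)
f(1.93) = 1.47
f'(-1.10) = -0.28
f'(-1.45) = -0.29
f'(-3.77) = -0.11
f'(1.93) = 0.18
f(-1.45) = 0.22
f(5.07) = 1.45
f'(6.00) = -0.03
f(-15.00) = 1.04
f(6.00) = 1.42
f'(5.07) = -0.04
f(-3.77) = 0.68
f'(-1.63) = -0.28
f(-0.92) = 0.07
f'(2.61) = 0.02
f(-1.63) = 0.27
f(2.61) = 1.53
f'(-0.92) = -0.25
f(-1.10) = 0.11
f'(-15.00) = -0.01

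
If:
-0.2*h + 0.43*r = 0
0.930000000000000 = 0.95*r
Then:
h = 2.10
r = 0.98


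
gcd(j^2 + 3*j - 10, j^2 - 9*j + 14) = j - 2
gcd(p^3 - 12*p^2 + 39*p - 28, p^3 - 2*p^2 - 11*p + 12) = p^2 - 5*p + 4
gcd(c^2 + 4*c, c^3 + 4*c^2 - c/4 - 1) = c + 4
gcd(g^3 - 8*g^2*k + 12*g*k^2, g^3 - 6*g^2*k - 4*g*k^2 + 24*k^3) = g^2 - 8*g*k + 12*k^2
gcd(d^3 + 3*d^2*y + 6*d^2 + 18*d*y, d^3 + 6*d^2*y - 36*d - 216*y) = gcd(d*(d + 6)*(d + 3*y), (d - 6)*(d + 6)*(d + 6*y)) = d + 6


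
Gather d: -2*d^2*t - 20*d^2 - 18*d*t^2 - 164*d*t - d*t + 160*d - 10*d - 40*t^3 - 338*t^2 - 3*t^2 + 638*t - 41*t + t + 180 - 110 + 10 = d^2*(-2*t - 20) + d*(-18*t^2 - 165*t + 150) - 40*t^3 - 341*t^2 + 598*t + 80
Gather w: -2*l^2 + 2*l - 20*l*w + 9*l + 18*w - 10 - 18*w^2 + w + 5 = -2*l^2 + 11*l - 18*w^2 + w*(19 - 20*l) - 5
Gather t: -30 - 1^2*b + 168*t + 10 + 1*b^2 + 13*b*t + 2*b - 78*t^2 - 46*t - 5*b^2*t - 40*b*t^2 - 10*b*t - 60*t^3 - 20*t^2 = b^2 + b - 60*t^3 + t^2*(-40*b - 98) + t*(-5*b^2 + 3*b + 122) - 20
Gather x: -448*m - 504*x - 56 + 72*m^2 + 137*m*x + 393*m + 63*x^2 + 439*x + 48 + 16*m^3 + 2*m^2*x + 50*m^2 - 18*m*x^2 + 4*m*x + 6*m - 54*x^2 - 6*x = 16*m^3 + 122*m^2 - 49*m + x^2*(9 - 18*m) + x*(2*m^2 + 141*m - 71) - 8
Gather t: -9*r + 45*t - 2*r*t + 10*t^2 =-9*r + 10*t^2 + t*(45 - 2*r)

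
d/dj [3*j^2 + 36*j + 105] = 6*j + 36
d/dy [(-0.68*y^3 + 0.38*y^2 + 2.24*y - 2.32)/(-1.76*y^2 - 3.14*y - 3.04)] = (1.1968*y^4 + 4.2704*y^3 + 8.9508*y^2 - 10.4768*y - 14.0944)/(3.0976*y^4 + 11.0528*y^3 + 20.5604*y^2 + 19.0912*y + 9.2416)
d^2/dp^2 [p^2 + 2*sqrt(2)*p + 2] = 2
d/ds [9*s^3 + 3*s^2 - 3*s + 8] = 27*s^2 + 6*s - 3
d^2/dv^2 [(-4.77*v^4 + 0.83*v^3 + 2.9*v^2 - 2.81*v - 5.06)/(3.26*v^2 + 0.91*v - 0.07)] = (-101.387304*v^6 - 84.904092*v^5 - 17.1691380000001*v^4 - 70.31835*v^3 - 319.280958*v^2 - 93.889026*v - 11.01933)/(34.645976*v^6 + 29.013348*v^5 + 5.867022*v^4 - 0.492401*v^3 - 0.125979*v^2 + 0.013377*v - 0.000343)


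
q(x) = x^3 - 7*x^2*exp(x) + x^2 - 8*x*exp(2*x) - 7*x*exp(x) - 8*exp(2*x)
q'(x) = -7*x^2*exp(x) + 3*x^2 - 16*x*exp(2*x) - 21*x*exp(x) + 2*x - 24*exp(2*x) - 7*exp(x)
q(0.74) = -79.09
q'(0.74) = -209.60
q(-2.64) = -13.53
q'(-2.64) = 15.70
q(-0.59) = 0.07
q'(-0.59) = -2.97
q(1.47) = -478.98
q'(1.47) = -1119.95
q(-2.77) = -15.68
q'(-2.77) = 17.40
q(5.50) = -3174492.90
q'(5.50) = -6787590.40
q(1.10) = -197.66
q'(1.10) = -485.48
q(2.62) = -6350.96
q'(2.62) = -13923.20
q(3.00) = -14560.91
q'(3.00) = -31685.25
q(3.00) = -14560.91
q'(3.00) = -31685.25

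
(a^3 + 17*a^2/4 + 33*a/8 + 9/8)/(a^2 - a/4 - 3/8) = (4*a^2 + 15*a + 9)/(4*a - 3)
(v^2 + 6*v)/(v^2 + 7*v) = (v + 6)/(v + 7)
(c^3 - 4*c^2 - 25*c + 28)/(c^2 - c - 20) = (c^2 - 8*c + 7)/(c - 5)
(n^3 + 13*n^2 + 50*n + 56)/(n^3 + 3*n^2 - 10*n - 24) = (n + 7)/(n - 3)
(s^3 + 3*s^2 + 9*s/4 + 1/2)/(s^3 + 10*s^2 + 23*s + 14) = (s^2 + s + 1/4)/(s^2 + 8*s + 7)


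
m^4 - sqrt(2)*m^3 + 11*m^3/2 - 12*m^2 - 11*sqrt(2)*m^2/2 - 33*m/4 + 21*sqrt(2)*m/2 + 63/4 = (m - 3/2)*(m + 7)*(m - 3*sqrt(2)/2)*(m + sqrt(2)/2)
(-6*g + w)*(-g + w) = 6*g^2 - 7*g*w + w^2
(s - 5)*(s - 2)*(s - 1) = s^3 - 8*s^2 + 17*s - 10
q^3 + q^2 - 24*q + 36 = (q - 3)*(q - 2)*(q + 6)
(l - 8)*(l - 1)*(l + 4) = l^3 - 5*l^2 - 28*l + 32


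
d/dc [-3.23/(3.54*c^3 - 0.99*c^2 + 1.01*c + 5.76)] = (34.3026*c^2 - 6.3954*c + 3.2623)/(3.54*c^3 - 0.99*c^2 + 1.01*c + 5.76)^2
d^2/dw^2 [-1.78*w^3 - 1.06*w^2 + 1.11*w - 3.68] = -10.68*w - 2.12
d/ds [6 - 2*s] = -2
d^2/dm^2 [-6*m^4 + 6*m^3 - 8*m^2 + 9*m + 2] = -72*m^2 + 36*m - 16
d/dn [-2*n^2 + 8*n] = 8 - 4*n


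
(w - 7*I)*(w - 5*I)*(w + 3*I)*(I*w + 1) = I*w^4 + 10*w^3 - 8*I*w^2 + 106*w - 105*I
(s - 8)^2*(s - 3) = s^3 - 19*s^2 + 112*s - 192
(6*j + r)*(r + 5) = 6*j*r + 30*j + r^2 + 5*r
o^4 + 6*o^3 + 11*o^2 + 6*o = o*(o + 1)*(o + 2)*(o + 3)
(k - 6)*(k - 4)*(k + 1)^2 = k^4 - 8*k^3 + 5*k^2 + 38*k + 24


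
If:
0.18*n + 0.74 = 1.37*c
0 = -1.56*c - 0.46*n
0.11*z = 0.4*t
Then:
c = 0.37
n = -1.27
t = 0.275*z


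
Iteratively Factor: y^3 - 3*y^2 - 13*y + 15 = (y - 1)*(y^2 - 2*y - 15) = (y - 1)*(y + 3)*(y - 5)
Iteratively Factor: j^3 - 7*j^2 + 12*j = (j - 3)*(j^2 - 4*j) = j*(j - 3)*(j - 4)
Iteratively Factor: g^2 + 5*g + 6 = (g + 2)*(g + 3)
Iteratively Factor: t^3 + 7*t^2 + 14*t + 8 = (t + 4)*(t^2 + 3*t + 2) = (t + 2)*(t + 4)*(t + 1)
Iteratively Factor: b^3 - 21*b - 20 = (b + 1)*(b^2 - b - 20) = (b - 5)*(b + 1)*(b + 4)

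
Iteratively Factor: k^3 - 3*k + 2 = (k + 2)*(k^2 - 2*k + 1) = (k - 1)*(k + 2)*(k - 1)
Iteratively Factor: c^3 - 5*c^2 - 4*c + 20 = (c - 2)*(c^2 - 3*c - 10) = (c - 5)*(c - 2)*(c + 2)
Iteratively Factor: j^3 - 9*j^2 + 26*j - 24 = (j - 4)*(j^2 - 5*j + 6) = (j - 4)*(j - 2)*(j - 3)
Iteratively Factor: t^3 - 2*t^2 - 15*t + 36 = (t + 4)*(t^2 - 6*t + 9) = (t - 3)*(t + 4)*(t - 3)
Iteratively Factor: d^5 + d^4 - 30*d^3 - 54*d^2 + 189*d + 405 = (d + 3)*(d^4 - 2*d^3 - 24*d^2 + 18*d + 135) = (d - 3)*(d + 3)*(d^3 + d^2 - 21*d - 45) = (d - 3)*(d + 3)^2*(d^2 - 2*d - 15) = (d - 3)*(d + 3)^3*(d - 5)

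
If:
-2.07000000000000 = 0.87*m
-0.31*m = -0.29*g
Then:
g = -2.54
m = -2.38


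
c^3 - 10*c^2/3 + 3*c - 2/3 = (c - 2)*(c - 1)*(c - 1/3)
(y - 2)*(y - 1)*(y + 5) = y^3 + 2*y^2 - 13*y + 10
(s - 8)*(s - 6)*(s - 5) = s^3 - 19*s^2 + 118*s - 240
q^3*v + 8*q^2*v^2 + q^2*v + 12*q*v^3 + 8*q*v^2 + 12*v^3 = (q + 2*v)*(q + 6*v)*(q*v + v)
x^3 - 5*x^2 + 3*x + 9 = (x - 3)^2*(x + 1)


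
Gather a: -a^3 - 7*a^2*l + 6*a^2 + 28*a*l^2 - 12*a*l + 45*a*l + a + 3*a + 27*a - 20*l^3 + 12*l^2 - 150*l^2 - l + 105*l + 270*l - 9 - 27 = -a^3 + a^2*(6 - 7*l) + a*(28*l^2 + 33*l + 31) - 20*l^3 - 138*l^2 + 374*l - 36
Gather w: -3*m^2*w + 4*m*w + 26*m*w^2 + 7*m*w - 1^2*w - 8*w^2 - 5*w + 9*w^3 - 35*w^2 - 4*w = 9*w^3 + w^2*(26*m - 43) + w*(-3*m^2 + 11*m - 10)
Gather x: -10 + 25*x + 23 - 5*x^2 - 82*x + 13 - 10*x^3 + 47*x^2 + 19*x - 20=-10*x^3 + 42*x^2 - 38*x + 6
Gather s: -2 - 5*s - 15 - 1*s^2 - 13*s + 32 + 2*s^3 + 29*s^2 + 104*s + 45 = 2*s^3 + 28*s^2 + 86*s + 60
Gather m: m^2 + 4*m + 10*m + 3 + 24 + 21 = m^2 + 14*m + 48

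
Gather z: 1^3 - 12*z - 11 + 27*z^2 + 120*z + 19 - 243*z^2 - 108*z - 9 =-216*z^2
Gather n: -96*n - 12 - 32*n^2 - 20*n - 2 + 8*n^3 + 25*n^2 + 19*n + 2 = 8*n^3 - 7*n^2 - 97*n - 12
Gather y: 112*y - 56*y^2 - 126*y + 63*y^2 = 7*y^2 - 14*y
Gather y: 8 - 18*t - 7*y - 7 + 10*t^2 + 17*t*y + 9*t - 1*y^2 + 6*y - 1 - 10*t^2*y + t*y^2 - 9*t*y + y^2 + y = 10*t^2 + t*y^2 - 9*t + y*(-10*t^2 + 8*t)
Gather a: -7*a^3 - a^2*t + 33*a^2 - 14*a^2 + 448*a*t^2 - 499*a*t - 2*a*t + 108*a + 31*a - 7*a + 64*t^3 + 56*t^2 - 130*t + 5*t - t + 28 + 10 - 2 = -7*a^3 + a^2*(19 - t) + a*(448*t^2 - 501*t + 132) + 64*t^3 + 56*t^2 - 126*t + 36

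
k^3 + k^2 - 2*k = k*(k - 1)*(k + 2)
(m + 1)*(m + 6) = m^2 + 7*m + 6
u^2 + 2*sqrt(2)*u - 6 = (u - sqrt(2))*(u + 3*sqrt(2))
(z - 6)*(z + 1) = z^2 - 5*z - 6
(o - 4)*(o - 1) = o^2 - 5*o + 4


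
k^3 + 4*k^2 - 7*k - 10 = (k - 2)*(k + 1)*(k + 5)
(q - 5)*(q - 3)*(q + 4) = q^3 - 4*q^2 - 17*q + 60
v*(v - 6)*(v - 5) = v^3 - 11*v^2 + 30*v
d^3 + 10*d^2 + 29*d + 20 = (d + 1)*(d + 4)*(d + 5)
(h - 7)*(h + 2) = h^2 - 5*h - 14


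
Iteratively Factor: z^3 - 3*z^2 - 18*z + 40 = (z - 2)*(z^2 - z - 20) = (z - 5)*(z - 2)*(z + 4)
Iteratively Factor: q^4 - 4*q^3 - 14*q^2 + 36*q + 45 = (q + 3)*(q^3 - 7*q^2 + 7*q + 15) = (q + 1)*(q + 3)*(q^2 - 8*q + 15) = (q - 3)*(q + 1)*(q + 3)*(q - 5)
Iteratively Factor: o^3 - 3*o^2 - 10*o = (o)*(o^2 - 3*o - 10) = o*(o + 2)*(o - 5)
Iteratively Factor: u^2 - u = (u - 1)*(u)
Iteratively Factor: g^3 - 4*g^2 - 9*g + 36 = (g + 3)*(g^2 - 7*g + 12) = (g - 4)*(g + 3)*(g - 3)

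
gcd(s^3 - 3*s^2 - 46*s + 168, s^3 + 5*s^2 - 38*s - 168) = s^2 + s - 42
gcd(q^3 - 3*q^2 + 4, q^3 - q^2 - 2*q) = q^2 - q - 2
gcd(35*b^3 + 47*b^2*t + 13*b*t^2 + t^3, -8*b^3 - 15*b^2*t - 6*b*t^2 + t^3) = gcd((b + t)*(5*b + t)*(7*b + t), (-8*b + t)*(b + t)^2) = b + t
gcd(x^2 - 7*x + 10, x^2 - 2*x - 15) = x - 5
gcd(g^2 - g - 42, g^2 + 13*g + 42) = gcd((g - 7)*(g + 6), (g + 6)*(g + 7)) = g + 6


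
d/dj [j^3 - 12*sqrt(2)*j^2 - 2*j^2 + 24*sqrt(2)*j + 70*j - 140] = 3*j^2 - 24*sqrt(2)*j - 4*j + 24*sqrt(2) + 70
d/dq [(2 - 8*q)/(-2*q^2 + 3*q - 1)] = 2*(-8*q^2 + 4*q + 1)/(4*q^4 - 12*q^3 + 13*q^2 - 6*q + 1)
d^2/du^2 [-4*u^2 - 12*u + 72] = -8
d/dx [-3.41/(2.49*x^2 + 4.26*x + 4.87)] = (16.9818*x + 14.5266)/(2.49*x^2 + 4.26*x + 4.87)^2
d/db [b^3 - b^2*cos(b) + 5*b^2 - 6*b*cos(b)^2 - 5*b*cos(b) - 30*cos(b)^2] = b^2*sin(b) + 3*b^2 + 5*b*sin(b) + 6*b*sin(2*b) - 2*b*cos(b) + 10*b + 30*sin(2*b) - 6*cos(b)^2 - 5*cos(b)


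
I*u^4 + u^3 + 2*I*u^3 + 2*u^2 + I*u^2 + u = u*(u + 1)*(u - I)*(I*u + I)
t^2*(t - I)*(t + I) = t^4 + t^2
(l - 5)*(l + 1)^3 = l^4 - 2*l^3 - 12*l^2 - 14*l - 5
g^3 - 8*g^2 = g^2*(g - 8)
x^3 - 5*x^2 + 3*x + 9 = (x - 3)^2*(x + 1)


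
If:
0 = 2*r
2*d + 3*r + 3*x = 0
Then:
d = -3*x/2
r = 0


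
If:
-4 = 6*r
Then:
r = -2/3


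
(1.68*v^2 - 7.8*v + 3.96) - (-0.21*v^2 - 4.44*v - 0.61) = 1.89*v^2 - 3.36*v + 4.57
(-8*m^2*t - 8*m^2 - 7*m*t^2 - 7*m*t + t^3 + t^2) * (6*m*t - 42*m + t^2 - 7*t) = -48*m^3*t^2 + 288*m^3*t + 336*m^3 - 50*m^2*t^3 + 300*m^2*t^2 + 350*m^2*t - m*t^4 + 6*m*t^3 + 7*m*t^2 + t^5 - 6*t^4 - 7*t^3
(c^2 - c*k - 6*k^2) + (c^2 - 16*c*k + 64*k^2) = 2*c^2 - 17*c*k + 58*k^2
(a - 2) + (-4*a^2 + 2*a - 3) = -4*a^2 + 3*a - 5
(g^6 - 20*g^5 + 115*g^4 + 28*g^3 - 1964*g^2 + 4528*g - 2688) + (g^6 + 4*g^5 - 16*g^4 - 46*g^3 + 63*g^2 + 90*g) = 2*g^6 - 16*g^5 + 99*g^4 - 18*g^3 - 1901*g^2 + 4618*g - 2688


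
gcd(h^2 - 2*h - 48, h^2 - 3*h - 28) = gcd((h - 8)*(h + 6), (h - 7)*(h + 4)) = 1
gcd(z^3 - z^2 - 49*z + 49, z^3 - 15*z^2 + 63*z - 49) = z^2 - 8*z + 7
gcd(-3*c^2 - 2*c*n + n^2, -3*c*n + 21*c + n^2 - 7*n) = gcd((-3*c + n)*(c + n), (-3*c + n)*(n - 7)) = 3*c - n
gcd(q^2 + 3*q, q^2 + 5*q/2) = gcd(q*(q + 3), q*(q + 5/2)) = q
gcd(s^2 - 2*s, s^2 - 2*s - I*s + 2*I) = s - 2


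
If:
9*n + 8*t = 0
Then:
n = -8*t/9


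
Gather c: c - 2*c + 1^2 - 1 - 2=-c - 2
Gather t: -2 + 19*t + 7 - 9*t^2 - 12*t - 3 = -9*t^2 + 7*t + 2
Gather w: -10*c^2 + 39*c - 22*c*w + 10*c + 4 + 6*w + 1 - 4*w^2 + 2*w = -10*c^2 + 49*c - 4*w^2 + w*(8 - 22*c) + 5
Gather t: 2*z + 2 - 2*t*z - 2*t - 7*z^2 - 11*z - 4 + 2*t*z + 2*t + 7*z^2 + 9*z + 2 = 0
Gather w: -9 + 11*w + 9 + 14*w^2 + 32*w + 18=14*w^2 + 43*w + 18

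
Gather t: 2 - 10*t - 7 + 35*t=25*t - 5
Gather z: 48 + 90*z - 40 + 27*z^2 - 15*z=27*z^2 + 75*z + 8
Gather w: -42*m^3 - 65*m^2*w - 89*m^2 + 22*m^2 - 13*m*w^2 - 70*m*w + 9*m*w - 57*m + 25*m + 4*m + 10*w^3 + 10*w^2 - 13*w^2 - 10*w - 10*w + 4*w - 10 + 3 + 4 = -42*m^3 - 67*m^2 - 28*m + 10*w^3 + w^2*(-13*m - 3) + w*(-65*m^2 - 61*m - 16) - 3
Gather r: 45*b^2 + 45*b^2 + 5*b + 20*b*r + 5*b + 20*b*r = 90*b^2 + 40*b*r + 10*b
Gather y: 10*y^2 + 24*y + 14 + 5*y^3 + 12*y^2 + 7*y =5*y^3 + 22*y^2 + 31*y + 14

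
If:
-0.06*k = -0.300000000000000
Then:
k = 5.00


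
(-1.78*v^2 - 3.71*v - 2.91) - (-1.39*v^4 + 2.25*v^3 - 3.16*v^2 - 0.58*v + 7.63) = 1.39*v^4 - 2.25*v^3 + 1.38*v^2 - 3.13*v - 10.54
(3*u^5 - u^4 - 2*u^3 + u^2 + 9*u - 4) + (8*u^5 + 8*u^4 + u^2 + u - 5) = 11*u^5 + 7*u^4 - 2*u^3 + 2*u^2 + 10*u - 9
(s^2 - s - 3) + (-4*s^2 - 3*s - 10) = -3*s^2 - 4*s - 13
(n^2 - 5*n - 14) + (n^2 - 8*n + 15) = 2*n^2 - 13*n + 1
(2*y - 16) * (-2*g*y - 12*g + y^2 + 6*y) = -4*g*y^2 + 8*g*y + 192*g + 2*y^3 - 4*y^2 - 96*y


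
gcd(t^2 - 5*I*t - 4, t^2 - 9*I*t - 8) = t - I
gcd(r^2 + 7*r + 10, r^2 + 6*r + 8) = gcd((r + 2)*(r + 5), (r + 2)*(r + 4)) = r + 2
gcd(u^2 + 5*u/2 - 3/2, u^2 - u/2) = u - 1/2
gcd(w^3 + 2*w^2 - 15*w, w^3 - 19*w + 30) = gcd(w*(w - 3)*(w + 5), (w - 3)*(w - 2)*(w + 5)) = w^2 + 2*w - 15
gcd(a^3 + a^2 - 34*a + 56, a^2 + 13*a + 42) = a + 7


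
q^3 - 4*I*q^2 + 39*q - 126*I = (q - 7*I)*(q - 3*I)*(q + 6*I)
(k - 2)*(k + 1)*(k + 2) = k^3 + k^2 - 4*k - 4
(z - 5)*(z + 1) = z^2 - 4*z - 5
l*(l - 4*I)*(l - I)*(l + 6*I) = l^4 + I*l^3 + 26*l^2 - 24*I*l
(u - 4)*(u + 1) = u^2 - 3*u - 4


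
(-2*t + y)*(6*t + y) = -12*t^2 + 4*t*y + y^2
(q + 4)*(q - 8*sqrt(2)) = q^2 - 8*sqrt(2)*q + 4*q - 32*sqrt(2)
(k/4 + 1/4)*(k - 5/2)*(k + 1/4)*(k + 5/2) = k^4/4 + 5*k^3/16 - 3*k^2/2 - 125*k/64 - 25/64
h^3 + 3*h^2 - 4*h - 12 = (h - 2)*(h + 2)*(h + 3)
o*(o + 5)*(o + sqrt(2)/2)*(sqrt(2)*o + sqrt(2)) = sqrt(2)*o^4 + o^3 + 6*sqrt(2)*o^3 + 6*o^2 + 5*sqrt(2)*o^2 + 5*o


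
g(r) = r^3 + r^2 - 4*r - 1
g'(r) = 3*r^2 + 2*r - 4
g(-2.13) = 2.39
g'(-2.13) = 5.35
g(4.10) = 68.33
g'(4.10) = 54.63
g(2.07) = 3.87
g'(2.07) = 12.99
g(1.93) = 2.19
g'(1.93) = 11.03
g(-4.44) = -51.05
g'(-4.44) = 46.26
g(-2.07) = 2.70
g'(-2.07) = 4.71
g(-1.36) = 3.77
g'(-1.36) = -1.17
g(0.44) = -2.48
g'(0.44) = -2.54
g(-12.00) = -1537.00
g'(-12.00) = 404.00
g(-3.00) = -7.00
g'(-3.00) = 17.00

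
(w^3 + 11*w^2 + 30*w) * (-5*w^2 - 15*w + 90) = -5*w^5 - 70*w^4 - 225*w^3 + 540*w^2 + 2700*w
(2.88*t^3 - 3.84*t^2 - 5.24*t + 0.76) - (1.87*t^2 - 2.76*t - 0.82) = 2.88*t^3 - 5.71*t^2 - 2.48*t + 1.58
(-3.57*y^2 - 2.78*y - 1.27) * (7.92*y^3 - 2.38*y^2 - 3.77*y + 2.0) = -28.2744*y^5 - 13.521*y^4 + 10.0169*y^3 + 6.3632*y^2 - 0.772099999999999*y - 2.54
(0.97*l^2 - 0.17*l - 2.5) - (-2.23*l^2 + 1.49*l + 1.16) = 3.2*l^2 - 1.66*l - 3.66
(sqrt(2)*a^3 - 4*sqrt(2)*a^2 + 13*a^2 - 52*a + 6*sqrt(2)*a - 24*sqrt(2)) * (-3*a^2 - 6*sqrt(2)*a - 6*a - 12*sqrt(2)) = -3*sqrt(2)*a^5 - 51*a^4 + 6*sqrt(2)*a^4 - 72*sqrt(2)*a^3 + 102*a^3 + 192*sqrt(2)*a^2 + 336*a^2 + 144*a + 768*sqrt(2)*a + 576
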